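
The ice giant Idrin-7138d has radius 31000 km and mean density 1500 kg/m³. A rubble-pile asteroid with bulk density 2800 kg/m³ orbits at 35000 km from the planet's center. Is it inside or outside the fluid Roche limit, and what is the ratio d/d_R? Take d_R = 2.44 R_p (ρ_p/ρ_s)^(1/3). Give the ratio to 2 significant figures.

inside; d/d_R ≈ 0.57

d_R = 2.44 × (31000 km) × (1500/2800)^(1/3) = 61430 km
d/d_R = (35000) / (61430) = 0.57
Since d/d_R < 1, the body is inside the Roche limit.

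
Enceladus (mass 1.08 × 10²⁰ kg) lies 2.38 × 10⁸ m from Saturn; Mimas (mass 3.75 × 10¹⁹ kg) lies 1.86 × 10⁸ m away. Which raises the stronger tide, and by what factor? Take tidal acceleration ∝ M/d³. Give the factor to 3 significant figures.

Enceladus, by a factor of ≈ 1.37

Tidal stretch scales as M/d³; compute that for each body.
Enceladus: (1.08 × 10²⁰) / (2.38 × 10⁸)³ = 8.011 × 10⁻⁶
Mimas: (3.75 × 10¹⁹) / (1.86 × 10⁸)³ = 5.828 × 10⁻⁶
Ratio (larger/smaller) = 1.37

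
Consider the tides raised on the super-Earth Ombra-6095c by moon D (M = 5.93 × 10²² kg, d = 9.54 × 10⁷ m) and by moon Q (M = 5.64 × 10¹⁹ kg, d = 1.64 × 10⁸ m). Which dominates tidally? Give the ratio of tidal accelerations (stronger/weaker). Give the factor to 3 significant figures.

Tidal acceleration ∝ M/d³, so compare M/d³ for each.
Moon D: (5.93 × 10²²) / (9.54 × 10⁷)³ = 6.830 × 10⁻²
Moon Q: (5.64 × 10¹⁹) / (1.64 × 10⁸)³ = 1.279 × 10⁻⁵
Ratio (larger/smaller) = 5340

Moon D, by a factor of ≈ 5340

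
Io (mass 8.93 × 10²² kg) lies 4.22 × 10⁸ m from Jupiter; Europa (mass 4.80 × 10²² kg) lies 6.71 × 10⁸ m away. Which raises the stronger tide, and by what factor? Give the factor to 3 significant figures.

Tidal stretch scales as M/d³; compute that for each body.
Io: (8.93 × 10²²) / (4.22 × 10⁸)³ = 1.188 × 10⁻³
Europa: (4.80 × 10²²) / (6.71 × 10⁸)³ = 1.589 × 10⁻⁴
Ratio (larger/smaller) = 7.48

Io, by a factor of ≈ 7.48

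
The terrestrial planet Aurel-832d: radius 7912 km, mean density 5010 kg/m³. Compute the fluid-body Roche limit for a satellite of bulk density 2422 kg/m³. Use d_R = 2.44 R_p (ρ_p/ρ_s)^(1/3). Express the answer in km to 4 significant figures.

d_R = 2.44 × 7912 km × (5010/2422)^(1/3)
    = 24600 km

24600 km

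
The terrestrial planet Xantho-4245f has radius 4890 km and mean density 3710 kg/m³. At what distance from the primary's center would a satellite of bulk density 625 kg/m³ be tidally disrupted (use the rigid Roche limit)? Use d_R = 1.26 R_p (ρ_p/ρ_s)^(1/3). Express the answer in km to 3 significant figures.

d_R = 1.26 × 4890 km × (3710/625)^(1/3)
    = 11200 km

11200 km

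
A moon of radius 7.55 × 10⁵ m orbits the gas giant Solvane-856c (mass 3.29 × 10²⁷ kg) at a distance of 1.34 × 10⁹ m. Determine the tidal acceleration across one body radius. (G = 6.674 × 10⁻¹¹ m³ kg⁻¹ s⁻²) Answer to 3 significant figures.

a_tidal = 2GMr/d³
        = 2 × (6.674 × 10⁻¹¹) × (3.29 × 10²⁷) × (7.55 × 10⁵) / (1.34 × 10⁹)³
        = 1.38 × 10⁻⁴ m/s²

1.38 × 10⁻⁴ m/s²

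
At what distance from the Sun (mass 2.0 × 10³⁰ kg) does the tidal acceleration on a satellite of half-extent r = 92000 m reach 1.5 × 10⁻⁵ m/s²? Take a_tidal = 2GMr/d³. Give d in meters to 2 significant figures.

1.2 × 10¹⁰ m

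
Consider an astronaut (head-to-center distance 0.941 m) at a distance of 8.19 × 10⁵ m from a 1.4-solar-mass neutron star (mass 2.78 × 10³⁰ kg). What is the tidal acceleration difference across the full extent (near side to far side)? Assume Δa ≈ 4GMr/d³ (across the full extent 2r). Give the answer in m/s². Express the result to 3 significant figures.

1.27 × 10³ m/s²

Δa = 4GMr/d³
   = 4 × (6.674 × 10⁻¹¹) × (2.78 × 10³⁰) × (0.941) / (8.19 × 10⁵)³
   = 1.27 × 10³ m/s²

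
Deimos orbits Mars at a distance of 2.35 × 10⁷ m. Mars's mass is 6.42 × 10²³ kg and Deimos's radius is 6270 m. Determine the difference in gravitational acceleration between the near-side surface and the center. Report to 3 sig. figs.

Δa = 2GMr/d³
   = 2 × (6.674 × 10⁻¹¹) × (6.42 × 10²³) × (6270) / (2.35 × 10⁷)³
   = 4.14 × 10⁻⁵ m/s²

4.14 × 10⁻⁵ m/s²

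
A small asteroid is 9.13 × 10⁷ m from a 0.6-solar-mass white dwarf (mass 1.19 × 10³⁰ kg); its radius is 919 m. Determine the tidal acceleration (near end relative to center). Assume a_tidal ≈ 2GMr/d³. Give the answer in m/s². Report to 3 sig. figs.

a_tidal = 2GMr/d³
        = 2 × (6.674 × 10⁻¹¹) × (1.19 × 10³⁰) × (919) / (9.13 × 10⁷)³
        = 1.92 × 10⁻¹ m/s²

1.92 × 10⁻¹ m/s²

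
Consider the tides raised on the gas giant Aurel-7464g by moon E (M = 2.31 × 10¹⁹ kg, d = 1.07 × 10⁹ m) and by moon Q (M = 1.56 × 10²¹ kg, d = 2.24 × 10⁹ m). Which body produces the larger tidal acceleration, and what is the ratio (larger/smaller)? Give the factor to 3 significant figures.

Compare M/d³ for the two perturbers:
Moon E: (2.31 × 10¹⁹) / (1.07 × 10⁹)³ = 1.886 × 10⁻⁸
Moon Q: (1.56 × 10²¹) / (2.24 × 10⁹)³ = 1.388 × 10⁻⁷
Ratio (larger/smaller) = 7.36

Moon Q, by a factor of ≈ 7.36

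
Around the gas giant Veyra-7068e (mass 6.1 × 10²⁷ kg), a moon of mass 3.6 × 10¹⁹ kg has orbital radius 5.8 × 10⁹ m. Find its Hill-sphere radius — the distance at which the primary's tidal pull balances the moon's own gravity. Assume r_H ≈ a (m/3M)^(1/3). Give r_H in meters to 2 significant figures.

7.3 × 10⁶ m

r_H ≈ a (m/3M)^(1/3)
    = (5.8 × 10⁹) × (3.6 × 10¹⁹ / (3 × 6.1 × 10²⁷))^(1/3)
    = 7.3 × 10⁶ m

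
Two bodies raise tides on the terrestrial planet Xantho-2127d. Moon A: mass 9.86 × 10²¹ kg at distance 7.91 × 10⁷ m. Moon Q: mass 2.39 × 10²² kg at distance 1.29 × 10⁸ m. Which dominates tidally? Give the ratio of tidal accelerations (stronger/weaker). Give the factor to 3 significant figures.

Moon A, by a factor of ≈ 1.79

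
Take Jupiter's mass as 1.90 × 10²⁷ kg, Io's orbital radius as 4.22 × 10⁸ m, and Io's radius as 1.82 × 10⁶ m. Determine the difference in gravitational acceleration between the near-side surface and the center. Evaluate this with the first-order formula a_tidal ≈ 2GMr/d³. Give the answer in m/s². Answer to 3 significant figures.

Δg = 2GMr/d³
   = 2 × (6.674 × 10⁻¹¹) × (1.90 × 10²⁷) × (1.82 × 10⁶) / (4.22 × 10⁸)³
   = 6.14 × 10⁻³ m/s²

6.14 × 10⁻³ m/s²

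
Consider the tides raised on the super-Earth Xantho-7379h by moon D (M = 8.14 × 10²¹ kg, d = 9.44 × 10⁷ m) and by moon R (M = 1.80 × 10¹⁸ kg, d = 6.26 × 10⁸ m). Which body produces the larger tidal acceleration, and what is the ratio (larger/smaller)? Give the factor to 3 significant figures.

Moon D, by a factor of ≈ 1.32 × 10⁶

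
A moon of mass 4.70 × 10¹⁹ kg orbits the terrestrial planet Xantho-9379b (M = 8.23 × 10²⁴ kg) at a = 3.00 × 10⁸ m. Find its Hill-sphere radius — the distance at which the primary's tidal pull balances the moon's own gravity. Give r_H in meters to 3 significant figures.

3.72 × 10⁶ m

r_H ≈ a (m/3M)^(1/3)
    = (3.00 × 10⁸) × (4.70 × 10¹⁹ / (3 × 8.23 × 10²⁴))^(1/3)
    = 3.72 × 10⁶ m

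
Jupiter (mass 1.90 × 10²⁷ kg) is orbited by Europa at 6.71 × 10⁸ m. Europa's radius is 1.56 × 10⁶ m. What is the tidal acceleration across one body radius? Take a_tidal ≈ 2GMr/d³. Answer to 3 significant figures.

1.31 × 10⁻³ m/s²

Since r ≪ d, expand the inverse-square field across one radius to get the leading 2GMr/d³ term.
Δa = 2GMr/d³
   = 2 × (6.674 × 10⁻¹¹) × (1.90 × 10²⁷) × (1.56 × 10⁶) / (6.71 × 10⁸)³
   = 1.31 × 10⁻³ m/s²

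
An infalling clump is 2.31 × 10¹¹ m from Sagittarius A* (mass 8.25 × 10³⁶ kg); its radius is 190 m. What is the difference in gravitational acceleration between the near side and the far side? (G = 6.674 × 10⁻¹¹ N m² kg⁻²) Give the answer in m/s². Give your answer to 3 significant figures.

3.39 × 10⁻⁵ m/s²

Δa = 4GMr/d³
   = 4 × (6.674 × 10⁻¹¹) × (8.25 × 10³⁶) × (190) / (2.31 × 10¹¹)³
   = 3.39 × 10⁻⁵ m/s²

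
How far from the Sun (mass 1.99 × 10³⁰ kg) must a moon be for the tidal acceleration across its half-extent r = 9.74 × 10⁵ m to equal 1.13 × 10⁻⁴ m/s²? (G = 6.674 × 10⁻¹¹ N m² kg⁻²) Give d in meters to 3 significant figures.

2GMr/d³ = a_tidal  ⇒  d = (2GMr / a_tidal)^(1/3)
d = (2 × 6.674×10⁻¹¹ × (1.99 × 10³⁰) × (9.74 × 10⁵) / (1.13 × 10⁻⁴))^(1/3)
  = 1.32 × 10¹⁰ m

1.32 × 10¹⁰ m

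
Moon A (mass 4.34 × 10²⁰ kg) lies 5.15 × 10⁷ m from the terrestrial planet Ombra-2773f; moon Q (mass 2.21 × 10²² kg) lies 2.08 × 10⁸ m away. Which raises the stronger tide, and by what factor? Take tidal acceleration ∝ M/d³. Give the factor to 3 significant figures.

Moon A, by a factor of ≈ 1.29

Tidal acceleration ∝ M/d³, so compare M/d³ for each.
Moon A: (4.34 × 10²⁰) / (5.15 × 10⁷)³ = 3.177 × 10⁻³
Moon Q: (2.21 × 10²²) / (2.08 × 10⁸)³ = 2.456 × 10⁻³
Ratio (larger/smaller) = 1.29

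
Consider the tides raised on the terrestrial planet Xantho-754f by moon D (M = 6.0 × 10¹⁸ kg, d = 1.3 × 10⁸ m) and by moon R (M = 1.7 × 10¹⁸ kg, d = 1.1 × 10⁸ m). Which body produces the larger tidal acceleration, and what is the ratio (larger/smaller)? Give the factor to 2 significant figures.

Compare M/d³ for the two perturbers:
Moon D: (6.0 × 10¹⁸) / (1.3 × 10⁸)³ = 2.731 × 10⁻⁶
Moon R: (1.7 × 10¹⁸) / (1.1 × 10⁸)³ = 1.277 × 10⁻⁶
Ratio (larger/smaller) = 2.1

Moon D, by a factor of ≈ 2.1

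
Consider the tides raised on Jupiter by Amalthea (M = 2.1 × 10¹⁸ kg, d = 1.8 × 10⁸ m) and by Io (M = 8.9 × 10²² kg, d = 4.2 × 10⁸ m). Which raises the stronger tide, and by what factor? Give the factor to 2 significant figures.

Io, by a factor of ≈ 3300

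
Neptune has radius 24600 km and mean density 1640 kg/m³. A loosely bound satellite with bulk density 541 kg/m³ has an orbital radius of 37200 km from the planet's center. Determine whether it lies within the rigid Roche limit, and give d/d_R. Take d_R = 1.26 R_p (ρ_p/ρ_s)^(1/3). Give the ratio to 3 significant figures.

inside; d/d_R ≈ 0.829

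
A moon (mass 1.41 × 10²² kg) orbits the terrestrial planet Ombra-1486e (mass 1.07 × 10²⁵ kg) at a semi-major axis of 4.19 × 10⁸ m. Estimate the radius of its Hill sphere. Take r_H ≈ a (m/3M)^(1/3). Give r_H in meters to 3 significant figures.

r_H ≈ a (m/3M)^(1/3)
    = (4.19 × 10⁸) × (1.41 × 10²² / (3 × 1.07 × 10²⁵))^(1/3)
    = 3.19 × 10⁷ m

3.19 × 10⁷ m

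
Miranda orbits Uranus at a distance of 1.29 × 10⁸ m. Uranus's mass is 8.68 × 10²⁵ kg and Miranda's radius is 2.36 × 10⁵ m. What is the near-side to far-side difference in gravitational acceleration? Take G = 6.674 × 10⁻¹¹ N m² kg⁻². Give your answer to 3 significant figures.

2.55 × 10⁻³ m/s²

a_tidal = 4GMr/d³
        = 4 × (6.674 × 10⁻¹¹) × (8.68 × 10²⁵) × (2.36 × 10⁵) / (1.29 × 10⁸)³
        = 2.55 × 10⁻³ m/s²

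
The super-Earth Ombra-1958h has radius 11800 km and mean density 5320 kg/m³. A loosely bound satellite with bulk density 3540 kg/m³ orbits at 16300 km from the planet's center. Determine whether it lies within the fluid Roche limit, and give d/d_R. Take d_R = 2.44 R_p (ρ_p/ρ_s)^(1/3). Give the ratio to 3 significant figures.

inside; d/d_R ≈ 0.494

d_R = 2.44 × (11800 km) × (5320/3540)^(1/3) = 32980 km
d/d_R = (16300) / (32980) = 0.494
Since d/d_R < 1, the body is inside the Roche limit.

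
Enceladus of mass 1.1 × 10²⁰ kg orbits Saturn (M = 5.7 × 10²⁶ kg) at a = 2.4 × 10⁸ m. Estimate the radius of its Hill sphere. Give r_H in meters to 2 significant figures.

9.6 × 10⁵ m

r_H ≈ a (m/3M)^(1/3)
    = (2.4 × 10⁸) × (1.1 × 10²⁰ / (3 × 5.7 × 10²⁶))^(1/3)
    = 9.6 × 10⁵ m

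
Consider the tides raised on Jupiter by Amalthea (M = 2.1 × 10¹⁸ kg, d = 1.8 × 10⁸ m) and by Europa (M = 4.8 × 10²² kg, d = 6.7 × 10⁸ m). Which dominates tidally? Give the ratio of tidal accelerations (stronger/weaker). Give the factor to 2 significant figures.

Europa, by a factor of ≈ 440

Tidal stretch scales as M/d³; compute that for each body.
Amalthea: (2.1 × 10¹⁸) / (1.8 × 10⁸)³ = 3.601 × 10⁻⁷
Europa: (4.8 × 10²²) / (6.7 × 10⁸)³ = 1.596 × 10⁻⁴
Ratio (larger/smaller) = 440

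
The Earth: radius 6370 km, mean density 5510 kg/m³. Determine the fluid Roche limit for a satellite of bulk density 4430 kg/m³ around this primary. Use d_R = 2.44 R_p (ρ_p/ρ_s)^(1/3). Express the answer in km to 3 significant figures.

16700 km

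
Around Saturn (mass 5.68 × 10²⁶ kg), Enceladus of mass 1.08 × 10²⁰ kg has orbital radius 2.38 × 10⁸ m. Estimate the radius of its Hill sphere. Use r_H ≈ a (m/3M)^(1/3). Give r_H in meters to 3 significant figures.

9.49 × 10⁵ m

r_H ≈ a (m/3M)^(1/3)
    = (2.38 × 10⁸) × (1.08 × 10²⁰ / (3 × 5.68 × 10²⁶))^(1/3)
    = 9.49 × 10⁵ m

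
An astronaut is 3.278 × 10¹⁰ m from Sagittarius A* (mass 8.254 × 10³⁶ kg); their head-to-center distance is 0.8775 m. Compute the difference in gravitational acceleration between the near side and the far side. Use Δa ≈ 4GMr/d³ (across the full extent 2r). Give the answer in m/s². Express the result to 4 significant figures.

a_tidal = 4GMr/d³
        = 4 × (6.674 × 10⁻¹¹) × (8.254 × 10³⁶) × (0.8775) / (3.278 × 10¹⁰)³
        = 5.489 × 10⁻⁵ m/s²

5.489 × 10⁻⁵ m/s²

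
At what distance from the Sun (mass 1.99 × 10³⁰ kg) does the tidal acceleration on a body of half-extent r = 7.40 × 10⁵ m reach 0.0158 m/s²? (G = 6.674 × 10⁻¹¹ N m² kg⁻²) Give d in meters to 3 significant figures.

2.32 × 10⁹ m

2GMr/d³ = a_tidal  ⇒  d = (2GMr / a_tidal)^(1/3)
d = (2 × 6.674×10⁻¹¹ × (1.99 × 10³⁰) × (7.40 × 10⁵) / (0.0158))^(1/3)
  = 2.32 × 10⁹ m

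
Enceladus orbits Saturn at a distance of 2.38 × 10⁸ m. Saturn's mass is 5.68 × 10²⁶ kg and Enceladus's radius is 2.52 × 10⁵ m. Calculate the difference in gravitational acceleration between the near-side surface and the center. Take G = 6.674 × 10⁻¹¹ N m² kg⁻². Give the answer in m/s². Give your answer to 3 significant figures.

1.42 × 10⁻³ m/s²

The tidal stretch is the gradient of GM/d² times the body's extent r, hence the 1/d³ dependence.
Δa = 2GMr/d³
   = 2 × (6.674 × 10⁻¹¹) × (5.68 × 10²⁶) × (2.52 × 10⁵) / (2.38 × 10⁸)³
   = 1.42 × 10⁻³ m/s²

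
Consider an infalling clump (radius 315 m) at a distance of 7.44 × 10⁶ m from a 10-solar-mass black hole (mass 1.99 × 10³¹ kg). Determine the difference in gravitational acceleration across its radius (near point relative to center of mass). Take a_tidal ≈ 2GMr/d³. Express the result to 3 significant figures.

2.03 × 10³ m/s²

Δa = 2GMr/d³
   = 2 × (6.674 × 10⁻¹¹) × (1.99 × 10³¹) × (315) / (7.44 × 10⁶)³
   = 2.03 × 10³ m/s²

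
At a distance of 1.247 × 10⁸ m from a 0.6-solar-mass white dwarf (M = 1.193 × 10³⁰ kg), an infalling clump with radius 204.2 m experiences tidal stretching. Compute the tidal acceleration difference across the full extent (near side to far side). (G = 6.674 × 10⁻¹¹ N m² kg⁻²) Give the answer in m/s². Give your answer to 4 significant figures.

3.354 × 10⁻² m/s²

Δa = 4GMr/d³
   = 4 × (6.674 × 10⁻¹¹) × (1.193 × 10³⁰) × (204.2) / (1.247 × 10⁸)³
   = 3.354 × 10⁻² m/s²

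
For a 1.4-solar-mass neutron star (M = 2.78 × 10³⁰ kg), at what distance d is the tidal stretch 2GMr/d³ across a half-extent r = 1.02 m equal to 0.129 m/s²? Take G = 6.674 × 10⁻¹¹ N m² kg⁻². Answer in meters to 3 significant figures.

1.43 × 10⁷ m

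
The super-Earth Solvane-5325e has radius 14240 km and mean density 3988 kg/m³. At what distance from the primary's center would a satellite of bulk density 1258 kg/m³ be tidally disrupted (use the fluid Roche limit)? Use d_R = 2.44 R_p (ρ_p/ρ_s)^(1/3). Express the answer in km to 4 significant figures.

51040 km

d_R = 2.44 × 14240 km × (3988/1258)^(1/3)
    = 51040 km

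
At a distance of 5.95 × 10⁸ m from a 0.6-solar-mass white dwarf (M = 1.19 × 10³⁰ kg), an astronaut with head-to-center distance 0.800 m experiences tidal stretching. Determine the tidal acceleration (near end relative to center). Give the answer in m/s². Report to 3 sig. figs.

Δa = 2GMr/d³
   = 2 × (6.674 × 10⁻¹¹) × (1.19 × 10³⁰) × (0.800) / (5.95 × 10⁸)³
   = 6.03 × 10⁻⁷ m/s²

6.03 × 10⁻⁷ m/s²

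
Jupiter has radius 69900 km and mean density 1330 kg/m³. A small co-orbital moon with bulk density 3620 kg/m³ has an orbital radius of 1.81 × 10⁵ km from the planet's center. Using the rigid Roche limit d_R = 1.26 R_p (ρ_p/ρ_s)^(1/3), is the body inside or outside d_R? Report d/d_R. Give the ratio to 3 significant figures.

d_R = 1.26 × (69900 km) × (1330/3620)^(1/3) = 63080 km
d/d_R = (1.81 × 10⁵) / (63080) = 2.87
Since d/d_R > 1, the body is outside the Roche limit.

outside; d/d_R ≈ 2.87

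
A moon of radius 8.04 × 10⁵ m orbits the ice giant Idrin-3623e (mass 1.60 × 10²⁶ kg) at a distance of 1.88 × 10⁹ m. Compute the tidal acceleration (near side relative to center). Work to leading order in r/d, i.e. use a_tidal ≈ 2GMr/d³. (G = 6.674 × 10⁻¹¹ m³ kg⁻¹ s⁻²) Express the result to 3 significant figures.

2.58 × 10⁻⁶ m/s²

Δg = 2GMr/d³
   = 2 × (6.674 × 10⁻¹¹) × (1.60 × 10²⁶) × (8.04 × 10⁵) / (1.88 × 10⁹)³
   = 2.58 × 10⁻⁶ m/s²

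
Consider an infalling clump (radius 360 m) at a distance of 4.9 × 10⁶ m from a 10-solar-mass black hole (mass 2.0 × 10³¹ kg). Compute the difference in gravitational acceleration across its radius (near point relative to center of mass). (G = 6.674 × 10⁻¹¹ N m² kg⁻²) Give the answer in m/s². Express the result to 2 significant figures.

8.2 × 10³ m/s²

a_tidal = 2GMr/d³
        = 2 × (6.674 × 10⁻¹¹) × (2.0 × 10³¹) × (360) / (4.9 × 10⁶)³
        = 8.2 × 10³ m/s²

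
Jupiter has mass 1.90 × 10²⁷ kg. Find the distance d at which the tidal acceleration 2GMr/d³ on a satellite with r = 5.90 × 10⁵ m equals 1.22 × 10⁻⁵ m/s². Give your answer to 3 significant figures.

2.31 × 10⁹ m

2GMr/d³ = a_tidal  ⇒  d = (2GMr / a_tidal)^(1/3)
d = (2 × 6.674×10⁻¹¹ × (1.90 × 10²⁷) × (5.90 × 10⁵) / (1.22 × 10⁻⁵))^(1/3)
  = 2.31 × 10⁹ m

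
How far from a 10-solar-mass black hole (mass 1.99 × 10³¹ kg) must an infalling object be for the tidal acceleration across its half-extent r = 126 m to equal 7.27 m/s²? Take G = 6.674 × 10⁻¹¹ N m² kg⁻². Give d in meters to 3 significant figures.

3.58 × 10⁷ m

2GMr/d³ = a_tidal  ⇒  d = (2GMr / a_tidal)^(1/3)
d = (2 × 6.674×10⁻¹¹ × (1.99 × 10³¹) × (126) / (7.27))^(1/3)
  = 3.58 × 10⁷ m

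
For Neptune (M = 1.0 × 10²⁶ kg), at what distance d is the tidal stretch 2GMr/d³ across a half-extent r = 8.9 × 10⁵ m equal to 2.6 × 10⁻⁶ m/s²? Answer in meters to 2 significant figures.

2GMr/d³ = a_tidal  ⇒  d = (2GMr / a_tidal)^(1/3)
d = (2 × 6.674×10⁻¹¹ × (1.0 × 10²⁶) × (8.9 × 10⁵) / (2.6 × 10⁻⁶))^(1/3)
  = 1.7 × 10⁹ m

1.7 × 10⁹ m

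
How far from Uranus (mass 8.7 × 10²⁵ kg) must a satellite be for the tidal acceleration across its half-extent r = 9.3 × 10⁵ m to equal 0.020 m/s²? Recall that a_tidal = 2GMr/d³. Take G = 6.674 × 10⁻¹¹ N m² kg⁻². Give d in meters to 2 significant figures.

2GMr/d³ = a_tidal  ⇒  d = (2GMr / a_tidal)^(1/3)
d = (2 × 6.674×10⁻¹¹ × (8.7 × 10²⁵) × (9.3 × 10⁵) / (0.020))^(1/3)
  = 8.1 × 10⁷ m

8.1 × 10⁷ m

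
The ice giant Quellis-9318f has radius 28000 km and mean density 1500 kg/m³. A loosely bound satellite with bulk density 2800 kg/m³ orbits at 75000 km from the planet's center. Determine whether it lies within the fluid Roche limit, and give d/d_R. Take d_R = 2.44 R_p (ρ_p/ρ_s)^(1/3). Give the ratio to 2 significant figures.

d_R = 2.44 × (28000 km) × (1500/2800)^(1/3) = 55490 km
d/d_R = (75000) / (55490) = 1.4
Since d/d_R > 1, the body is outside the Roche limit.

outside; d/d_R ≈ 1.4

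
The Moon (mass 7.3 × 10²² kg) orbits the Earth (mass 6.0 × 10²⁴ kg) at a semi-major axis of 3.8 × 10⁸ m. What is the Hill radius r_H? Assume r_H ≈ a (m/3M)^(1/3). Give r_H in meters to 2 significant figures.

r_H ≈ a (m/3M)^(1/3)
    = (3.8 × 10⁸) × (7.3 × 10²² / (3 × 6.0 × 10²⁴))^(1/3)
    = 6.1 × 10⁷ m

6.1 × 10⁷ m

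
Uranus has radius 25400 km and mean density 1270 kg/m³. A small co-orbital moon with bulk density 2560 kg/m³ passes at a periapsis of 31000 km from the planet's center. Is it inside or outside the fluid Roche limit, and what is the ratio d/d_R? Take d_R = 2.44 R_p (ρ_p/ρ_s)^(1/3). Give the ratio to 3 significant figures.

d_R = 2.44 × (25400 km) × (1270/2560)^(1/3) = 49060 km
d/d_R = (31000) / (49060) = 0.632
Since d/d_R < 1, the body is inside the Roche limit.

inside; d/d_R ≈ 0.632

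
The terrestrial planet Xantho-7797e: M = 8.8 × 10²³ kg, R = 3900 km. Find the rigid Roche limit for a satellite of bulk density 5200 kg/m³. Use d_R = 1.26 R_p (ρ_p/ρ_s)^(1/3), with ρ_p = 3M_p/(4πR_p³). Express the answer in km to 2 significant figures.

ρ_p = 3M_p/(4πR_p³) = 3 × (8.8 × 10²³) / (4π × (3.9 × 10⁶ m)³) = 3500 kg/m³
d_R = 1.26 × 3900 km × (3500/5200)^(1/3)
    = 4300 km

4300 km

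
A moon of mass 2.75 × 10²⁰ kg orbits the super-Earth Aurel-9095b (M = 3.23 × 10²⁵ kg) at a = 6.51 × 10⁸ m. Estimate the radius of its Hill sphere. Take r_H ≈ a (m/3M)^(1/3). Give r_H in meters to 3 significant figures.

r_H ≈ a (m/3M)^(1/3)
    = (6.51 × 10⁸) × (2.75 × 10²⁰ / (3 × 3.23 × 10²⁵))^(1/3)
    = 9.22 × 10⁶ m

9.22 × 10⁶ m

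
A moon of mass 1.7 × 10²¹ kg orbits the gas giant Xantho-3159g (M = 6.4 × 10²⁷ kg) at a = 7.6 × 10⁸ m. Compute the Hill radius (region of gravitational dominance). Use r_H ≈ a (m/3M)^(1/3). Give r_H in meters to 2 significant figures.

3.4 × 10⁶ m

r_H ≈ a (m/3M)^(1/3)
    = (7.6 × 10⁸) × (1.7 × 10²¹ / (3 × 6.4 × 10²⁷))^(1/3)
    = 3.4 × 10⁶ m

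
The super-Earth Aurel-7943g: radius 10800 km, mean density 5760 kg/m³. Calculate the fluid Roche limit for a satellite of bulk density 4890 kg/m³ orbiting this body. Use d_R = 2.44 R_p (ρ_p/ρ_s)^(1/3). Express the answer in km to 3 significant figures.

27800 km

d_R = 2.44 × 10800 km × (5760/4890)^(1/3)
    = 27800 km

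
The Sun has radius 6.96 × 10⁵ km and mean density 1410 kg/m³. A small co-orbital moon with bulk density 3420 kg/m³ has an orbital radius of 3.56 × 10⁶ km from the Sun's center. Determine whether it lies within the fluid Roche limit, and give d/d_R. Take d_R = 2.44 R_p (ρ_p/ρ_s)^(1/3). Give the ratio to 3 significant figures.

outside; d/d_R ≈ 2.82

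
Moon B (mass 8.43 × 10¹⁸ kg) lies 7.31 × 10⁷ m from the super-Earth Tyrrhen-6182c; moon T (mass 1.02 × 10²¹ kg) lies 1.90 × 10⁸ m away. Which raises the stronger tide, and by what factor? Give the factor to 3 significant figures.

Tidal stretch scales as M/d³; compute that for each body.
Moon B: (8.43 × 10¹⁸) / (7.31 × 10⁷)³ = 2.158 × 10⁻⁵
Moon T: (1.02 × 10²¹) / (1.90 × 10⁸)³ = 1.487 × 10⁻⁴
Ratio (larger/smaller) = 6.89

Moon T, by a factor of ≈ 6.89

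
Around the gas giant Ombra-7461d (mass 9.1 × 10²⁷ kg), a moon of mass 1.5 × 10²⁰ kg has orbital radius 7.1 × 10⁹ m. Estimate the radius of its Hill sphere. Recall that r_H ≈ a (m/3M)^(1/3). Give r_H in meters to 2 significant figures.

1.3 × 10⁷ m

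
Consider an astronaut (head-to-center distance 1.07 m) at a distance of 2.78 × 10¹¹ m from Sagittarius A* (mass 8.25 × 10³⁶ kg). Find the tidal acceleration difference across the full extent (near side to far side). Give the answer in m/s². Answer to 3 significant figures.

The field gradient is 2GM/d³; across the full diameter 2r the difference is 4GMr/d³.
Δa = 4GMr/d³
   = 4 × (6.674 × 10⁻¹¹) × (8.25 × 10³⁶) × (1.07) / (2.78 × 10¹¹)³
   = 1.10 × 10⁻⁷ m/s²

1.10 × 10⁻⁷ m/s²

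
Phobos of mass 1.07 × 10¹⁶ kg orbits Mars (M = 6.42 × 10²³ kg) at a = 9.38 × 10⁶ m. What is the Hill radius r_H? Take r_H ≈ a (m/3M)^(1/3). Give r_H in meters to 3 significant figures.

1.66 × 10⁴ m

r_H ≈ a (m/3M)^(1/3)
    = (9.38 × 10⁶) × (1.07 × 10¹⁶ / (3 × 6.42 × 10²³))^(1/3)
    = 1.66 × 10⁴ m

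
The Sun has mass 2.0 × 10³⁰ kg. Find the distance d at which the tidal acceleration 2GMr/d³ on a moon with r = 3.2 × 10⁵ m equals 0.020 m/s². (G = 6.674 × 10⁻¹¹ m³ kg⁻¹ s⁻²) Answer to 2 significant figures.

2GMr/d³ = a_tidal  ⇒  d = (2GMr / a_tidal)^(1/3)
d = (2 × 6.674×10⁻¹¹ × (2.0 × 10³⁰) × (3.2 × 10⁵) / (0.020))^(1/3)
  = 1.6 × 10⁹ m

1.6 × 10⁹ m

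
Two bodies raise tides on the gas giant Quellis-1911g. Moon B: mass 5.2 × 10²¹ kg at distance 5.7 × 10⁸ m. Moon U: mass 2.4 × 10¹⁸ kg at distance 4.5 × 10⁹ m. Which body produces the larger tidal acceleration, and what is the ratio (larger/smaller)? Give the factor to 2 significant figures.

Moon B, by a factor of ≈ 1.1 × 10⁶

Compare M/d³ for the two perturbers:
Moon B: (5.2 × 10²¹) / (5.7 × 10⁸)³ = 2.808 × 10⁻⁵
Moon U: (2.4 × 10¹⁸) / (4.5 × 10⁹)³ = 2.634 × 10⁻¹¹
Ratio (larger/smaller) = 1.1 × 10⁶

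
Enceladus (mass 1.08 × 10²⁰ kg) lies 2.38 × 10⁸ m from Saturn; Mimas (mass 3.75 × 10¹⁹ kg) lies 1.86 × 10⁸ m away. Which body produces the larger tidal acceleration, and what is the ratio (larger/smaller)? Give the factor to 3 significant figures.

Enceladus, by a factor of ≈ 1.37

The tide-raising term goes as M/d³ (the gradient of a 1/d² field).
Enceladus: (1.08 × 10²⁰) / (2.38 × 10⁸)³ = 8.011 × 10⁻⁶
Mimas: (3.75 × 10¹⁹) / (1.86 × 10⁸)³ = 5.828 × 10⁻⁶
Ratio (larger/smaller) = 1.37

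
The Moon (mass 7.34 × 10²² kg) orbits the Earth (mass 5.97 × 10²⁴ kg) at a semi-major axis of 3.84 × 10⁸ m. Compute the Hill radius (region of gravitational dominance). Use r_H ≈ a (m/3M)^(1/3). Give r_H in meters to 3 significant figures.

r_H ≈ a (m/3M)^(1/3)
    = (3.84 × 10⁸) × (7.34 × 10²² / (3 × 5.97 × 10²⁴))^(1/3)
    = 6.15 × 10⁷ m

6.15 × 10⁷ m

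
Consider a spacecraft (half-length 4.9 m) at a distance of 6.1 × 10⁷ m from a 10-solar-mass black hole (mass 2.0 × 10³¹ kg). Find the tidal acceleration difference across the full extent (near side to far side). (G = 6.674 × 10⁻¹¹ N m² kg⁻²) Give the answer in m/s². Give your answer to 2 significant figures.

a_tidal = 4GMr/d³
        = 4 × (6.674 × 10⁻¹¹) × (2.0 × 10³¹) × (4.9) / (6.1 × 10⁷)³
        = 1.2 × 10⁻¹ m/s²

1.2 × 10⁻¹ m/s²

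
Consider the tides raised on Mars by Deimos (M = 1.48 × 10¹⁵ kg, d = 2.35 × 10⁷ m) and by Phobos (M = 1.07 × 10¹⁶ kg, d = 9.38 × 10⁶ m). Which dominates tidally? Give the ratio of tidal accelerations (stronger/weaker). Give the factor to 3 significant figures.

Phobos, by a factor of ≈ 114

Compare M/d³ for the two perturbers:
Deimos: (1.48 × 10¹⁵) / (2.35 × 10⁷)³ = 1.140 × 10⁻⁷
Phobos: (1.07 × 10¹⁶) / (9.38 × 10⁶)³ = 1.297 × 10⁻⁵
Ratio (larger/smaller) = 114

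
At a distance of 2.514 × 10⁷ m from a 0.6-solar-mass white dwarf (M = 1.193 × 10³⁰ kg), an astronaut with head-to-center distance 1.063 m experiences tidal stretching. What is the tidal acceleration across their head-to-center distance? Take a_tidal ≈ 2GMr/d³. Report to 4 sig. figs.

1.065 × 10⁻² m/s²

a_tidal = 2GMr/d³
        = 2 × (6.674 × 10⁻¹¹) × (1.193 × 10³⁰) × (1.063) / (2.514 × 10⁷)³
        = 1.065 × 10⁻² m/s²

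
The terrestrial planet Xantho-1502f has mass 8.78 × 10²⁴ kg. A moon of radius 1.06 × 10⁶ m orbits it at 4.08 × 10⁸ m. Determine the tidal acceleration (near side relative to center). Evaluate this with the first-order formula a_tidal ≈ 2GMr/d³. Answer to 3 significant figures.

1.83 × 10⁻⁵ m/s²

Δa = 2GMr/d³
   = 2 × (6.674 × 10⁻¹¹) × (8.78 × 10²⁴) × (1.06 × 10⁶) / (4.08 × 10⁸)³
   = 1.83 × 10⁻⁵ m/s²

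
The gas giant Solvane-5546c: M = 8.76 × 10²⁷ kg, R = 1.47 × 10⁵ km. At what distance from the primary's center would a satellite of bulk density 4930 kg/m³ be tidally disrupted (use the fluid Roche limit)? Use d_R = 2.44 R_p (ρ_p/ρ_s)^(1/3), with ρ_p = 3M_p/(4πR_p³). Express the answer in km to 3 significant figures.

ρ_p = 3M_p/(4πR_p³) = 3 × (8.76 × 10²⁷) / (4π × (1.47 × 10⁸ m)³) = 658 kg/m³
d_R = 2.44 × 1.47 × 10⁵ km × (658/4930)^(1/3)
    = 1.83 × 10⁵ km

1.83 × 10⁵ km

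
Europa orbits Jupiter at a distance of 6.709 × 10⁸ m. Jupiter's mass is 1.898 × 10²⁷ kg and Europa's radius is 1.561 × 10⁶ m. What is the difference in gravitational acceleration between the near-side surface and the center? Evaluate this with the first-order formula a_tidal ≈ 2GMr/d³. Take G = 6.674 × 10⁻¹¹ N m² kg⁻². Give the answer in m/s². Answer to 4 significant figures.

1.310 × 10⁻³ m/s²

Δg = 2GMr/d³
   = 2 × (6.674 × 10⁻¹¹) × (1.898 × 10²⁷) × (1.561 × 10⁶) / (6.709 × 10⁸)³
   = 1.310 × 10⁻³ m/s²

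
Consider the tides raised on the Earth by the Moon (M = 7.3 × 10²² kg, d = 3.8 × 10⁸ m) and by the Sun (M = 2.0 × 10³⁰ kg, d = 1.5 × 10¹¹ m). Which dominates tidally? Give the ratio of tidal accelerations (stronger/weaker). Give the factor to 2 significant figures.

Compare M/d³ for the two perturbers:
The Moon: (7.3 × 10²²) / (3.8 × 10⁸)³ = 1.330 × 10⁻³
The Sun: (2.0 × 10³⁰) / (1.5 × 10¹¹)³ = 5.926 × 10⁻⁴
Ratio (larger/smaller) = 2.2

The Moon, by a factor of ≈ 2.2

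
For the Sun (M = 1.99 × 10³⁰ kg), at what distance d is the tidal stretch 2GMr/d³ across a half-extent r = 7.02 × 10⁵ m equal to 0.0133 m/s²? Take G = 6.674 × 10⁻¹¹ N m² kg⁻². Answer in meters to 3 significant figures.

2GMr/d³ = a_tidal  ⇒  d = (2GMr / a_tidal)^(1/3)
d = (2 × 6.674×10⁻¹¹ × (1.99 × 10³⁰) × (7.02 × 10⁵) / (0.0133))^(1/3)
  = 2.41 × 10⁹ m

2.41 × 10⁹ m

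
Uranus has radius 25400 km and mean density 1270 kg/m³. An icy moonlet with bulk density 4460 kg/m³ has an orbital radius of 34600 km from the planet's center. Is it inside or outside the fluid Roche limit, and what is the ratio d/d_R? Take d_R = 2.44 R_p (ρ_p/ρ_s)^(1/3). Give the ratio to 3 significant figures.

d_R = 2.44 × (25400 km) × (1270/4460)^(1/3) = 40770 km
d/d_R = (34600) / (40770) = 0.849
Since d/d_R < 1, the body is inside the Roche limit.

inside; d/d_R ≈ 0.849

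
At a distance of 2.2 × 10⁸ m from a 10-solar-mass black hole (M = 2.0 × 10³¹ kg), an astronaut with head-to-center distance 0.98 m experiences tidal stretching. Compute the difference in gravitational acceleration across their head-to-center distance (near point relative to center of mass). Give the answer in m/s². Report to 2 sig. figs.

Δa = 2GMr/d³
   = 2 × (6.674 × 10⁻¹¹) × (2.0 × 10³¹) × (0.98) / (2.2 × 10⁸)³
   = 2.5 × 10⁻⁴ m/s²

2.5 × 10⁻⁴ m/s²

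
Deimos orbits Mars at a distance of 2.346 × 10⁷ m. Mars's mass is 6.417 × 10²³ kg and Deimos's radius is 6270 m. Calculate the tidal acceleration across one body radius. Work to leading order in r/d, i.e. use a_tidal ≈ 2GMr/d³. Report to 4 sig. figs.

4.159 × 10⁻⁵ m/s²

Δg = 2GMr/d³
   = 2 × (6.674 × 10⁻¹¹) × (6.417 × 10²³) × (6270) / (2.346 × 10⁷)³
   = 4.159 × 10⁻⁵ m/s²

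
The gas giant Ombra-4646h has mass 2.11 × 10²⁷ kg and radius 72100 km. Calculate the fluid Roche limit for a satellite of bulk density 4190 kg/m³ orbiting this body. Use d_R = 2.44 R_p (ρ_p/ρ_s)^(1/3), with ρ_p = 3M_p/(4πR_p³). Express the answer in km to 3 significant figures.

1.20 × 10⁵ km

ρ_p = 3M_p/(4πR_p³) = 3 × (2.11 × 10²⁷) / (4π × (7.21 × 10⁷ m)³) = 1340 kg/m³
d_R = 2.44 × 72100 km × (1340/4190)^(1/3)
    = 1.20 × 10⁵ km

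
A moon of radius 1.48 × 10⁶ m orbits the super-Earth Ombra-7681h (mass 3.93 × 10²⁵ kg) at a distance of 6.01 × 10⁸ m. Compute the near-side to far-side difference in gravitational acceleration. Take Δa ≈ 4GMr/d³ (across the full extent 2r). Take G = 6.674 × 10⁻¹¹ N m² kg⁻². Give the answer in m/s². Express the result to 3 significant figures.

7.15 × 10⁻⁵ m/s²

Δg = 4GMr/d³
   = 4 × (6.674 × 10⁻¹¹) × (3.93 × 10²⁵) × (1.48 × 10⁶) / (6.01 × 10⁸)³
   = 7.15 × 10⁻⁵ m/s²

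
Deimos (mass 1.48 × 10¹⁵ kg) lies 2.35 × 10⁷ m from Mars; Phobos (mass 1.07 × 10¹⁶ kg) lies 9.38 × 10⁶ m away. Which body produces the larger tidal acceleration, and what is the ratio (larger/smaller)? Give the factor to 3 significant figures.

Phobos, by a factor of ≈ 114

Tidal stretch scales as M/d³; compute that for each body.
Deimos: (1.48 × 10¹⁵) / (2.35 × 10⁷)³ = 1.140 × 10⁻⁷
Phobos: (1.07 × 10¹⁶) / (9.38 × 10⁶)³ = 1.297 × 10⁻⁵
Ratio (larger/smaller) = 114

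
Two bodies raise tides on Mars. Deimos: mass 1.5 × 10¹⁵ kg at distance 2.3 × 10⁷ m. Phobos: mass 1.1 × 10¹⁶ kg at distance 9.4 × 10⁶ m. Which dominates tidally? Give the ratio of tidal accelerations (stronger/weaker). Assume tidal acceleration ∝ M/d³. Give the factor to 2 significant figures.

Compare M/d³ for the two perturbers:
Deimos: (1.5 × 10¹⁵) / (2.3 × 10⁷)³ = 1.233 × 10⁻⁷
Phobos: (1.1 × 10¹⁶) / (9.4 × 10⁶)³ = 1.324 × 10⁻⁵
Ratio (larger/smaller) = 110

Phobos, by a factor of ≈ 110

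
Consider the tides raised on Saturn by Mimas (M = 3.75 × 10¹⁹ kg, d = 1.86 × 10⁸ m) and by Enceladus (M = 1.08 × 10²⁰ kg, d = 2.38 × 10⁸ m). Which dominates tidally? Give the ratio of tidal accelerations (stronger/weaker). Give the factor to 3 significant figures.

Compare M/d³ for the two perturbers:
Mimas: (3.75 × 10¹⁹) / (1.86 × 10⁸)³ = 5.828 × 10⁻⁶
Enceladus: (1.08 × 10²⁰) / (2.38 × 10⁸)³ = 8.011 × 10⁻⁶
Ratio (larger/smaller) = 1.37

Enceladus, by a factor of ≈ 1.37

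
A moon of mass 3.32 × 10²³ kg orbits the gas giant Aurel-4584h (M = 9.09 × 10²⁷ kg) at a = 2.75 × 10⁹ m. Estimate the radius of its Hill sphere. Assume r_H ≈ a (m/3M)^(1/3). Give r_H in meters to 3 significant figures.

r_H ≈ a (m/3M)^(1/3)
    = (2.75 × 10⁹) × (3.32 × 10²³ / (3 × 9.09 × 10²⁷))^(1/3)
    = 6.33 × 10⁷ m

6.33 × 10⁷ m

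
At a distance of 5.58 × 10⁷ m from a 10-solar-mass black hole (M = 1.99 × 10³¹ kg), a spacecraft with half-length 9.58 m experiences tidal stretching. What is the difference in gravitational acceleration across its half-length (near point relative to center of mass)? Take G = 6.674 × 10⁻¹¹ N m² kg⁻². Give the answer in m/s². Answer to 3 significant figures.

Δa = 2GMr/d³
   = 2 × (6.674 × 10⁻¹¹) × (1.99 × 10³¹) × (9.58) / (5.58 × 10⁷)³
   = 1.46 × 10⁻¹ m/s²

1.46 × 10⁻¹ m/s²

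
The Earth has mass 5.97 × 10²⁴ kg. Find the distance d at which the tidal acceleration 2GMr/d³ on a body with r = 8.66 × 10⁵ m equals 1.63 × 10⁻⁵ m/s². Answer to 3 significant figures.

3.49 × 10⁸ m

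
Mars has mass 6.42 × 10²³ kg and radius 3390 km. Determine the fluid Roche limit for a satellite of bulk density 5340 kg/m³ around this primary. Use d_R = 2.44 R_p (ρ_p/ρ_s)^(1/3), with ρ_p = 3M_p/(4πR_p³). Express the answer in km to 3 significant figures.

ρ_p = 3M_p/(4πR_p³) = 3 × (6.42 × 10²³) / (4π × (3.39 × 10⁶ m)³) = 3930 kg/m³
d_R = 2.44 × 3390 km × (3930/5340)^(1/3)
    = 7470 km

7470 km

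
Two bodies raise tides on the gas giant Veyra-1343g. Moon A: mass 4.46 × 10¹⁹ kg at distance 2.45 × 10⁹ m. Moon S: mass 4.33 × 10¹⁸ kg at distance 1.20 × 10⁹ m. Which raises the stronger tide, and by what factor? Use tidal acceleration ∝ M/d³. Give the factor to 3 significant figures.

Tidal stretch scales as M/d³; compute that for each body.
Moon A: (4.46 × 10¹⁹) / (2.45 × 10⁹)³ = 3.033 × 10⁻⁹
Moon S: (4.33 × 10¹⁸) / (1.20 × 10⁹)³ = 2.506 × 10⁻⁹
Ratio (larger/smaller) = 1.21

Moon A, by a factor of ≈ 1.21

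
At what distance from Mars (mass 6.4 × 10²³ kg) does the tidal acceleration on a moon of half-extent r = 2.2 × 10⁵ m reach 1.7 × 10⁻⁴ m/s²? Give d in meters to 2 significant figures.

4.8 × 10⁷ m

2GMr/d³ = a_tidal  ⇒  d = (2GMr / a_tidal)^(1/3)
d = (2 × 6.674×10⁻¹¹ × (6.4 × 10²³) × (2.2 × 10⁵) / (1.7 × 10⁻⁴))^(1/3)
  = 4.8 × 10⁷ m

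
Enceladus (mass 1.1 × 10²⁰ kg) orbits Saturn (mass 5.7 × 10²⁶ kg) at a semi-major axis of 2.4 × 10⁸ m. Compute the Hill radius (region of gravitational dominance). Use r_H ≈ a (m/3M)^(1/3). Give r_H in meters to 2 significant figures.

9.6 × 10⁵ m

r_H ≈ a (m/3M)^(1/3)
    = (2.4 × 10⁸) × (1.1 × 10²⁰ / (3 × 5.7 × 10²⁶))^(1/3)
    = 9.6 × 10⁵ m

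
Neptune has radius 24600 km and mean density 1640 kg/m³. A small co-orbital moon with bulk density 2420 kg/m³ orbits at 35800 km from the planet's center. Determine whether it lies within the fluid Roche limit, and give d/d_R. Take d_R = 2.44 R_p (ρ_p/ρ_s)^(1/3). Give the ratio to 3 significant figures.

inside; d/d_R ≈ 0.679

d_R = 2.44 × (24600 km) × (1640/2420)^(1/3) = 52720 km
d/d_R = (35800) / (52720) = 0.679
Since d/d_R < 1, the body is inside the Roche limit.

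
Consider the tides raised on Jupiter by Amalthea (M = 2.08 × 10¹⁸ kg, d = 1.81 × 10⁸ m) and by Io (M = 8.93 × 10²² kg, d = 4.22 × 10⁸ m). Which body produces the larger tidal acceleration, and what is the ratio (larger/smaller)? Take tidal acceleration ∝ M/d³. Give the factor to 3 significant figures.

Io, by a factor of ≈ 3390

Tidal acceleration ∝ M/d³, so compare M/d³ for each.
Amalthea: (2.08 × 10¹⁸) / (1.81 × 10⁸)³ = 3.508 × 10⁻⁷
Io: (8.93 × 10²²) / (4.22 × 10⁸)³ = 1.188 × 10⁻³
Ratio (larger/smaller) = 3390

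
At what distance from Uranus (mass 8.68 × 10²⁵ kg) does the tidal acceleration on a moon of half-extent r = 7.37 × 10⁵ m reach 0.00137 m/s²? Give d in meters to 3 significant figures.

2GMr/d³ = a_tidal  ⇒  d = (2GMr / a_tidal)^(1/3)
d = (2 × 6.674×10⁻¹¹ × (8.68 × 10²⁵) × (7.37 × 10⁵) / (0.00137))^(1/3)
  = 1.84 × 10⁸ m

1.84 × 10⁸ m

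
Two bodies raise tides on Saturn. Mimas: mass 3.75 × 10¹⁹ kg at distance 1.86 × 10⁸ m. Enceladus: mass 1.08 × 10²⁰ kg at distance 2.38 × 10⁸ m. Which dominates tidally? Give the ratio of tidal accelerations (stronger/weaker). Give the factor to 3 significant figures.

Enceladus, by a factor of ≈ 1.37

Tidal stretch scales as M/d³; compute that for each body.
Mimas: (3.75 × 10¹⁹) / (1.86 × 10⁸)³ = 5.828 × 10⁻⁶
Enceladus: (1.08 × 10²⁰) / (2.38 × 10⁸)³ = 8.011 × 10⁻⁶
Ratio (larger/smaller) = 1.37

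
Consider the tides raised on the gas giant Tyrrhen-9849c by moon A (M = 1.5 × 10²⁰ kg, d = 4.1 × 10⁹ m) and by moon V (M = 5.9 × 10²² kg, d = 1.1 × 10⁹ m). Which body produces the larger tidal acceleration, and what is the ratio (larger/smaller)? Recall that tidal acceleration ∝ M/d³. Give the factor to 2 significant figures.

Moon V, by a factor of ≈ 20000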